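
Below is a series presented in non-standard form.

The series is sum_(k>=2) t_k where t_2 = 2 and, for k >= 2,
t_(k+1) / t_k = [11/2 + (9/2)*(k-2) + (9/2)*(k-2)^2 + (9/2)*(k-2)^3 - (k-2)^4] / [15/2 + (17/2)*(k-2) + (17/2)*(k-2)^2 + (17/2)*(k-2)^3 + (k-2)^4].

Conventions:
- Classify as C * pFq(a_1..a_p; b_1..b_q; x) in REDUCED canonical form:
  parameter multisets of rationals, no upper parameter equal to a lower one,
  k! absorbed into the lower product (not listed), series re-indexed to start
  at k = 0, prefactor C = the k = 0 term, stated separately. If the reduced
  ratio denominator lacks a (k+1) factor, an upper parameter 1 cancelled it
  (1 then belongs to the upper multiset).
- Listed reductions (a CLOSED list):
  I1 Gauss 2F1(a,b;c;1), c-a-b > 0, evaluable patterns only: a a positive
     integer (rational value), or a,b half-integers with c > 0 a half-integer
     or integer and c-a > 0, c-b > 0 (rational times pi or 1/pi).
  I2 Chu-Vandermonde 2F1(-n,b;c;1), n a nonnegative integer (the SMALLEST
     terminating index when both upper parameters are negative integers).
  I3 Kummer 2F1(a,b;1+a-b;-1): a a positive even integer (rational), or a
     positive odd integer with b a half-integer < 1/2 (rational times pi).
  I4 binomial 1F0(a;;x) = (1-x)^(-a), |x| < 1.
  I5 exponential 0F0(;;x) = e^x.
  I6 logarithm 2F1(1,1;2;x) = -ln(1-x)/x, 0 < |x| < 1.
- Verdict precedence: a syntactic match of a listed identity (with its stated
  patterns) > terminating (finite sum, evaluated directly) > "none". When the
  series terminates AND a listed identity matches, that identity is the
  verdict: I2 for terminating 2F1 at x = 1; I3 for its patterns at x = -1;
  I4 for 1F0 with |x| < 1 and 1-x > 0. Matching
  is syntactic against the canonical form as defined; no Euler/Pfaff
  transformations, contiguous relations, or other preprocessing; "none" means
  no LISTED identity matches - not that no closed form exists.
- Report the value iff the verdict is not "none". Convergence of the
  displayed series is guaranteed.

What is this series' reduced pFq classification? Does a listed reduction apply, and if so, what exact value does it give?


Reduced: x = -1, 2F1, upper = {-11/2, 1}, lower = {15/2}, C = 2. Verdict at x = -1: Kummer's theorem (I3) matches (x = -1; c = 15/2 equals 1+a-b for upper {-11/2, 1}: listed pattern). Hence: (3003/2048) * pi.

Structural cue: x = (-1) and factor the ratio over Q (C = 2, x = -1): negated roots = parameters.
Consecutive-term ratio: r(k) = (-1) * (k-11/2) (k+1) / [(k+15/2) (k+1)] - poly over poly, x = (-1) from leading terms; C = 2 at k = 0.


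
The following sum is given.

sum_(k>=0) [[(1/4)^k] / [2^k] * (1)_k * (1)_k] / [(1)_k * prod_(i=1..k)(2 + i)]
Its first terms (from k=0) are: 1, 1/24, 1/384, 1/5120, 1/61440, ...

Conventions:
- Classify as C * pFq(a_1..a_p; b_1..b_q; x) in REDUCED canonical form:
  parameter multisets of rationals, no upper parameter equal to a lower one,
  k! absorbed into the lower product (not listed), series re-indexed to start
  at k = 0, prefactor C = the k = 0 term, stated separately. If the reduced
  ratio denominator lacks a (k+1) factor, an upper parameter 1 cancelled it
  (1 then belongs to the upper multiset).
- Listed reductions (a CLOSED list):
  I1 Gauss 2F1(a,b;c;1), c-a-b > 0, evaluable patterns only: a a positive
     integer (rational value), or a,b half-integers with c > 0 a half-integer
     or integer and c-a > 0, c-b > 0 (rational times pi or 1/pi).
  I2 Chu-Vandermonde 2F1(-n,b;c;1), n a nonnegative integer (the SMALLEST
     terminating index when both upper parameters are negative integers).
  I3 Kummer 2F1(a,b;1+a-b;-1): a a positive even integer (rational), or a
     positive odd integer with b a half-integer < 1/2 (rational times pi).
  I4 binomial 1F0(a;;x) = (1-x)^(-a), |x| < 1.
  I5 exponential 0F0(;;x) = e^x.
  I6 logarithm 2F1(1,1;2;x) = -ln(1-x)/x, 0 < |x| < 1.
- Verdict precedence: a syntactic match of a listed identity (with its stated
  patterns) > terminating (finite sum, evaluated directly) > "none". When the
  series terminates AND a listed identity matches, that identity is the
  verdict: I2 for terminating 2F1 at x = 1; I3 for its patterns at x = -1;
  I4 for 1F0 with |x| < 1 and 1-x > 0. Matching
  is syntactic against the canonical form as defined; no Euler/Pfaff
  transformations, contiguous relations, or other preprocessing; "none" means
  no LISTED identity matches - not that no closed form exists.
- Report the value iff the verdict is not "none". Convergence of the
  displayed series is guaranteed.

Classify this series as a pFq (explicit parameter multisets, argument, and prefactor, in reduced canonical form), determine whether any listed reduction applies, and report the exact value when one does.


Structural cue: with t_0 = 1, the lower running product (prefactor 1) is a rising factorial.
Term ratio: r(k) = (1/8) * (k+1) (k+1) / [(k+3) (k+1)] - rational in k. x = (1/8); t_0 = 1; negate the roots.

At argument 1/8: a 2F1 with upper {1, 1}, lower {3}, scaled by C = 1. Verdict: none here - no I1-I6 shape fits x = 1/8 with lower {3}.


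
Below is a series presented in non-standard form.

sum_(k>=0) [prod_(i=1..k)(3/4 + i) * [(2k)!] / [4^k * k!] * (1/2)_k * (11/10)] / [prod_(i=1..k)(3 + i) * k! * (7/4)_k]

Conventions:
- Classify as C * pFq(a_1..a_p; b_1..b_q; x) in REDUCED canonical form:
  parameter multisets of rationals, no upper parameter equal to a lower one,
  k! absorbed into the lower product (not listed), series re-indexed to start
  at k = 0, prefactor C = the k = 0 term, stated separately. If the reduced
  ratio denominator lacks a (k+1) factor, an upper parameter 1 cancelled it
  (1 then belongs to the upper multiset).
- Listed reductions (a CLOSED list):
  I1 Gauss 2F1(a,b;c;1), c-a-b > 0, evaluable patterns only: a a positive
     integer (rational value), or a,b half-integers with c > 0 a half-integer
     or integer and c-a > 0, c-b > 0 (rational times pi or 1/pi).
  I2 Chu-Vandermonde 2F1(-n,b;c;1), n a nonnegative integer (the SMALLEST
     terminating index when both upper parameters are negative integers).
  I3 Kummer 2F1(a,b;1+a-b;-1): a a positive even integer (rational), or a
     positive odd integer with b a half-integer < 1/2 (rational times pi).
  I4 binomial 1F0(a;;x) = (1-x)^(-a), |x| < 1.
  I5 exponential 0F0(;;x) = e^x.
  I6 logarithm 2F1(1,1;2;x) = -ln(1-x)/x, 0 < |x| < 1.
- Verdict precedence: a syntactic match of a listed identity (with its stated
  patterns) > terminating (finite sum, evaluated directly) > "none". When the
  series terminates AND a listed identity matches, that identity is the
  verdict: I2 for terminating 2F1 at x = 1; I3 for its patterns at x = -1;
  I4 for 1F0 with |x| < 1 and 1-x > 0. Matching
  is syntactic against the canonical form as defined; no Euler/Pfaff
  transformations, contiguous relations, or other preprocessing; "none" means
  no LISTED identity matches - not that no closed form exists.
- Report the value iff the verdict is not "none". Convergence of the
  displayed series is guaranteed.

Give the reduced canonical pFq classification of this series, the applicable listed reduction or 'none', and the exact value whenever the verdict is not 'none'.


Key step: from the first term 11/10: the parameter 7/4 appears in both the upper and lower lists and cancels.
Ratio: r(k) = 1 * (k+1/2) (k+1/2) / [(k+4) (k+1)] - poly over poly, x = 1 from leading terms; C = 11/10 at k = 0.

Canonical form: C = 11/10 times 2F1 with upper {1/2, 1/2}, lower {4}, x = 1. Verdict: this is the half-integer Gauss pattern (I1) (x = 1; upper {1/2, 1/2} half-integers, c = 4 in the evaluable pattern). Hence: (1408/375) / pi.


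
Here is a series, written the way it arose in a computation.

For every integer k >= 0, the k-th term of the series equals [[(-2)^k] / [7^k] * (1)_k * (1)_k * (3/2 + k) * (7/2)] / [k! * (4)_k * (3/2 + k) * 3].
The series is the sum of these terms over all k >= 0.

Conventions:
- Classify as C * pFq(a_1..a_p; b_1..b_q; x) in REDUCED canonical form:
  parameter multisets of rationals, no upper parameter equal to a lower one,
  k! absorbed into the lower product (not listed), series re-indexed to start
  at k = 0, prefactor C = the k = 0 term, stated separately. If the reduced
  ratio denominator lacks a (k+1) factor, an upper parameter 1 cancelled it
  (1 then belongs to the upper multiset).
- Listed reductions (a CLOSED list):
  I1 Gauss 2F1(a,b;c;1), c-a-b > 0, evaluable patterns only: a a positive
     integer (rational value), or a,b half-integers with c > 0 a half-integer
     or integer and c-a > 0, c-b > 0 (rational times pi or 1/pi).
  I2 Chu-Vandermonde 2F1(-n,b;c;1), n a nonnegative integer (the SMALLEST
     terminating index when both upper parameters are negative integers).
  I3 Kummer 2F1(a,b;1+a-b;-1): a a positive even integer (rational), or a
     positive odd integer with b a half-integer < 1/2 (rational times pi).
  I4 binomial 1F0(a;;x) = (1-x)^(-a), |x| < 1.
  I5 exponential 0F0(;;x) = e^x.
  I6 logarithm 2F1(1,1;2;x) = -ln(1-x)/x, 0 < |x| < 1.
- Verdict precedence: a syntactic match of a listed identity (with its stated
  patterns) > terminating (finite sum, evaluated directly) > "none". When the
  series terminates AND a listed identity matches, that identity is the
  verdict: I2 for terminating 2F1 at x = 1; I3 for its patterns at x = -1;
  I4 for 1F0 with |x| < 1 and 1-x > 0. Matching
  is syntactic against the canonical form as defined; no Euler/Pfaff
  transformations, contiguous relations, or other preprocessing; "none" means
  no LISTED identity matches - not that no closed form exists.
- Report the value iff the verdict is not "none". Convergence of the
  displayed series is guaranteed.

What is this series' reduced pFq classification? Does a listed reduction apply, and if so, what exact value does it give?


Reduced: x = -2/7, 2F1, upper = {1, 1}, lower = {4}, C = 7/6. Verdict: none - this 2F1 at x = -2/7 matches no listed pattern, and upper {1, 1} holds no stopper.

Structural cue: t_0 being 7/6, striking the common factor k + 3/2 reduces the term (C = 7/6, x = -2/7).
Term ratio: r(k) = (-2/7) * (k+1) (k+1) / [(k+4) (k+1)] - rational; roots negated = parameters, x = (-2/7), C = 7/6.


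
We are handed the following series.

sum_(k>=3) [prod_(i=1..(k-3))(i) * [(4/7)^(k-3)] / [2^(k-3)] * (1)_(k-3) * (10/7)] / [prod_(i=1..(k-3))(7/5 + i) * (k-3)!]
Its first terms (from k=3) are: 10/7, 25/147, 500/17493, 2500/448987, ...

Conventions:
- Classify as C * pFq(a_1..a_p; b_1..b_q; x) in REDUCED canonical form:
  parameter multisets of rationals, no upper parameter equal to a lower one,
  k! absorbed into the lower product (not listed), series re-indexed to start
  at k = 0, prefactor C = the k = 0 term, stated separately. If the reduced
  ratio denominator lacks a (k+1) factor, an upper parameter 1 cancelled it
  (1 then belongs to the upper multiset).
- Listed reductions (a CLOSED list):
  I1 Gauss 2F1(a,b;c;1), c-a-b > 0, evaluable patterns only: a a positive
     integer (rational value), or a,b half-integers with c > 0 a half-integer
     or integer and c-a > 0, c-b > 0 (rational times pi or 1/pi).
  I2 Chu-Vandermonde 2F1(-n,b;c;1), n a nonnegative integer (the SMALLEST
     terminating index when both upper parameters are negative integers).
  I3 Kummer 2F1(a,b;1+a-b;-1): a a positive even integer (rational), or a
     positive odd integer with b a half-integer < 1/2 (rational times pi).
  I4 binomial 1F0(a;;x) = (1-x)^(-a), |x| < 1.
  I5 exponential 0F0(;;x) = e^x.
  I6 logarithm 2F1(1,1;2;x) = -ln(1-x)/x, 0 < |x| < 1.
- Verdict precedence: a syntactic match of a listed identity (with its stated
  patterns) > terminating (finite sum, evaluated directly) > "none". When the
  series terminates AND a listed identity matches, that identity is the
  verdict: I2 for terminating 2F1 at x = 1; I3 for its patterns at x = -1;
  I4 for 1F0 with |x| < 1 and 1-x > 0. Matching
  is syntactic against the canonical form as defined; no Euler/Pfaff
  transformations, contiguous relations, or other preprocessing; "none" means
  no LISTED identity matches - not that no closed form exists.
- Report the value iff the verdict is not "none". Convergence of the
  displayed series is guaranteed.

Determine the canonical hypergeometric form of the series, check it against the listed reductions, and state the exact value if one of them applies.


At argument 2/7: a 2F1 with upper {1, 1}, lower {12/5}, scaled by C = 10/7. Verdict: none here - no I1-I6 shape fits x = 2/7 with lower {12/5}.

The tell: t_0 being 10/7, the two k-th powers (C = 10/7) combine into one argument.
Ratio: r(k) = (2/7) * (k+1) (k+1) / [(k+12/5) (k+1)] - rational; roots negated = parameters, x = (2/7), C = 10/7.


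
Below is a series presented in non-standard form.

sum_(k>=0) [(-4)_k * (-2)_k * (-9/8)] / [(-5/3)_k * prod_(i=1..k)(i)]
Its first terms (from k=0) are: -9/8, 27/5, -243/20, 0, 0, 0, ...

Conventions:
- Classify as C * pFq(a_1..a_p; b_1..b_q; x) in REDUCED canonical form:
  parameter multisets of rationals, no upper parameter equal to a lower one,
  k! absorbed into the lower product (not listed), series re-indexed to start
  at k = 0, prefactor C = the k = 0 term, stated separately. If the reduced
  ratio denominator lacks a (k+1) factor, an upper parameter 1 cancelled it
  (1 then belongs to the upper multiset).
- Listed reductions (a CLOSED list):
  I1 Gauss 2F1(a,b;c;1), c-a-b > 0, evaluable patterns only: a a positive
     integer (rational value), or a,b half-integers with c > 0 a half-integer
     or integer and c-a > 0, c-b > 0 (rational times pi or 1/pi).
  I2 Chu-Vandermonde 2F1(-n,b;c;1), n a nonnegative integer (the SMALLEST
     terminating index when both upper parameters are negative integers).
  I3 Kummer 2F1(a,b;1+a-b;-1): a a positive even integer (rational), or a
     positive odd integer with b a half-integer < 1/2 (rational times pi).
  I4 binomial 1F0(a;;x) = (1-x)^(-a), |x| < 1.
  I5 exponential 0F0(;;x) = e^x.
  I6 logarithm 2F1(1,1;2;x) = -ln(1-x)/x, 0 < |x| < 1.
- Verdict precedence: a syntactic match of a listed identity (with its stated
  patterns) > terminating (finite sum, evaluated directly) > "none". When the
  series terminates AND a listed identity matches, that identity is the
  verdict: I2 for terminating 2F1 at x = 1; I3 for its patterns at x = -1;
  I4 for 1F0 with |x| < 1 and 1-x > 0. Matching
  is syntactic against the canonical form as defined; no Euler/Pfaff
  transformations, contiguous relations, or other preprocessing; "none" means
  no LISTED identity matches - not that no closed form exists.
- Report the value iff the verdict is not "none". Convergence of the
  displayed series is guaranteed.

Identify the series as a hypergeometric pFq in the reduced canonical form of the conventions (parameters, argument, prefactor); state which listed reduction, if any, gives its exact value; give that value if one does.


Key step: x = 1 and the product of the first k integers (C = -9/8) is k!.
Ratio: r(k) = 1 * (k-4) (k-2) / [(k-5/3) (k+1)] ; factor over Q: parameters, x = 1, and C = -9/8.

Canonical form: C = -9/8 times 2F1 with upper {-4, -2}, lower {-5/3}, x = 1. Verdict: Chu-Vandermonde (I2) applies (terminating 2F1 at x = 1 with n = 2, b = -4, c = -5/3). Hence: -63/8.


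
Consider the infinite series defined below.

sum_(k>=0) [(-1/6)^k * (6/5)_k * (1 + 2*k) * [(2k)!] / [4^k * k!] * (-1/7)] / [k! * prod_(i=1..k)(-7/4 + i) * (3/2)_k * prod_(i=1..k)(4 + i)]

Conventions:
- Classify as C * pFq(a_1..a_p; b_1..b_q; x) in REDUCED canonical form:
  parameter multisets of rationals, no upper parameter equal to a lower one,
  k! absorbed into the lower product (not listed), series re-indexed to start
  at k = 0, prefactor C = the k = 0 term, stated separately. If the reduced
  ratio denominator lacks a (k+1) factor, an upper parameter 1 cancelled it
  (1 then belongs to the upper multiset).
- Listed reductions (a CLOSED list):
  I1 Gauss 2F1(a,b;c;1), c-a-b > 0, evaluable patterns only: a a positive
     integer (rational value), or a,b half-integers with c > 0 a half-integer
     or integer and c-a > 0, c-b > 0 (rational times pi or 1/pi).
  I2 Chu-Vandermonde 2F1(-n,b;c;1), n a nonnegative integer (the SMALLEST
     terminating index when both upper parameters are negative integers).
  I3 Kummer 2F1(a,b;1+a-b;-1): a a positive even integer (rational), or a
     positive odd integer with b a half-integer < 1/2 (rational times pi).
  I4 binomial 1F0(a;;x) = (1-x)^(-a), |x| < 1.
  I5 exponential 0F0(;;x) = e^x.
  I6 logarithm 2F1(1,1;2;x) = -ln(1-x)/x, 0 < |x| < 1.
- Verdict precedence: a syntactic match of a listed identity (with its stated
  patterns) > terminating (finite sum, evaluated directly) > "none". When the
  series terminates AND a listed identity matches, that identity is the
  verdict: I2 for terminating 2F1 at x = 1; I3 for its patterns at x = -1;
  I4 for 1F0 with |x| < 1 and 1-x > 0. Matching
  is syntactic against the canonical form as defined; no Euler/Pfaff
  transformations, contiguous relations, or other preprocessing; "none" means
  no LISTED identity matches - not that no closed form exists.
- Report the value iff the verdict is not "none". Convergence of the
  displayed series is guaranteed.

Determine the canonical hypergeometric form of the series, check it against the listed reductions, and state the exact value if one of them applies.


Key step: x = (-1/6) and the parameter 3/2 appears in both the upper and lower lists and cancels.
Adjacent-term ratio: r(k) = (-1/6) * (k+6/5) / [(k-3/4) (k+5) (k+1)] - rational in k. x = (-1/6); t_0 = -1/7; negate the roots.

Reduced: x = -1/6, 1F2, upper = {6/5}, lower = {-3/4, 5}, C = -1/7. Verdict: no listed reduction: x = -1/6 and upper {6/5} fail every I1-I6 pattern.


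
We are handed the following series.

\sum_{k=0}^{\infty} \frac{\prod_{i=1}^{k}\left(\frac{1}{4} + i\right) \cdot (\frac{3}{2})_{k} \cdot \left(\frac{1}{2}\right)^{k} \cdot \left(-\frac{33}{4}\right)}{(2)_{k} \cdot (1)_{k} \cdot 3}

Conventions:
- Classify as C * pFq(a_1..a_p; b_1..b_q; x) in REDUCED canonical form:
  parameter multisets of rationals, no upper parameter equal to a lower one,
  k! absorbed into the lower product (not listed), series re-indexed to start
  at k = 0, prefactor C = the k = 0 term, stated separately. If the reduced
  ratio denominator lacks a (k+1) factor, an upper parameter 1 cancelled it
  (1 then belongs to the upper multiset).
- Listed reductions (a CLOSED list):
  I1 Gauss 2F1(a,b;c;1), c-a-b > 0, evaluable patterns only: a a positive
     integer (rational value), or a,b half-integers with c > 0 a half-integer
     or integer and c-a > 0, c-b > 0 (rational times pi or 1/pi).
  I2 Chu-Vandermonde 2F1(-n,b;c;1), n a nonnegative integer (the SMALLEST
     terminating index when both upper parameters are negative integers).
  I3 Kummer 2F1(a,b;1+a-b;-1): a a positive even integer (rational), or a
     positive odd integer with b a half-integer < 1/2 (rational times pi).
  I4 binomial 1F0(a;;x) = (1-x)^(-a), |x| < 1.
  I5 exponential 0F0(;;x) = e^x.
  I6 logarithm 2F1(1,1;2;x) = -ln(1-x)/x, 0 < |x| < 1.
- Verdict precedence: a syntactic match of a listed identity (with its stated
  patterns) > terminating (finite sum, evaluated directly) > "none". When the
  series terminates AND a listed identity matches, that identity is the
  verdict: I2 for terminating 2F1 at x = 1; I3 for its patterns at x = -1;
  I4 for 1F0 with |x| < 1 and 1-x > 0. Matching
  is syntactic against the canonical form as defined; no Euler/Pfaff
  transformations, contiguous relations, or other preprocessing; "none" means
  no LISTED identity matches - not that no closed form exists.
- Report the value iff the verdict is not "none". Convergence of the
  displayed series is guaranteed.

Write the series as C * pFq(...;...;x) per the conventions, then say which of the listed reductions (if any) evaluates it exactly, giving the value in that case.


Canonical form: C = -\frac{11}{4} times 2F1 with upper {\frac{5}{4}, \frac{3}{2}}, lower {2}, x = \frac{1}{2}. Verdict: none (x = \frac{1}{2}): each listed identity misses the multisets {\frac{5}{4}, \frac{3}{2}} ; {2}.

The tell: with t_0 = -\frac{11}{4}, the running product (prefactor -11/4) telescopes to a rising factorial.
Step ratio: r(k) = \frac{1}{2} * (k+\frac{5}{4}) (k+\frac{3}{2}) / [(k+2) (k+1)] ; factor over Q: parameters, x = \frac{1}{2}, and C = -\frac{11}{4}.


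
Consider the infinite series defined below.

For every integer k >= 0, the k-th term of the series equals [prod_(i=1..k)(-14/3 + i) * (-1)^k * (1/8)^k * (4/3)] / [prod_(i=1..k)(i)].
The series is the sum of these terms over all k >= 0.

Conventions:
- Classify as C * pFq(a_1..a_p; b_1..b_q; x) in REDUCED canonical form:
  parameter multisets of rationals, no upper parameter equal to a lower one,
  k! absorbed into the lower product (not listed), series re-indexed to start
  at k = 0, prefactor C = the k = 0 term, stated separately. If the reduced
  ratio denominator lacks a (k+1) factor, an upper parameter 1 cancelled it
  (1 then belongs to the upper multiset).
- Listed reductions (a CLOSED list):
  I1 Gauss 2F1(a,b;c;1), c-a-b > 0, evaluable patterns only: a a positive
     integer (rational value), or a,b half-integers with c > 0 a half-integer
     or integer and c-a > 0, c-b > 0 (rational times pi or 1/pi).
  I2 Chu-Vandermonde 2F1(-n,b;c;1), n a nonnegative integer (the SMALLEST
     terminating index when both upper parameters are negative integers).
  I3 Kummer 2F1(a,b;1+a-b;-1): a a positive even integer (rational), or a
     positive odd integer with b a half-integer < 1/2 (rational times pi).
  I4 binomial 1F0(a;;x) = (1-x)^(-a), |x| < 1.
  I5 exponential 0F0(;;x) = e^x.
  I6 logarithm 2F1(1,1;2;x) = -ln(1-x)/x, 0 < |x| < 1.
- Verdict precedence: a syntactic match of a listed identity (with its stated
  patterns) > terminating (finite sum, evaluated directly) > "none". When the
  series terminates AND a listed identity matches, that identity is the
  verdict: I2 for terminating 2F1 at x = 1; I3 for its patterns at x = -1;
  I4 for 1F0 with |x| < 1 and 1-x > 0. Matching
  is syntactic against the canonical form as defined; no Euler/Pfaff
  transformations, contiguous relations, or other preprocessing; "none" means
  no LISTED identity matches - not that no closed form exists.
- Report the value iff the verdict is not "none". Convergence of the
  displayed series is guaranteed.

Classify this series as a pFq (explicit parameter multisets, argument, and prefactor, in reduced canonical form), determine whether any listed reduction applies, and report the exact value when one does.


Prefactor 4/3, argument -1/8: 1F0 with upper {-11/3} over lower {-}. Verdict: the binomial series (I4) fires (the 1F0 binomial series: exponent 11/3, x = -1/8). Hence: (4/3) * (9/8)^(11/3).

The tell: x = (-1/8) and the (-1)^k factor (prefactor 4/3) folds into the argument's sign.
Ratio: r(k) = (-1/8) * (k-11/3) / [(k+1)] - rational in k. x = (-1/8); t_0 = 4/3; negate the roots.


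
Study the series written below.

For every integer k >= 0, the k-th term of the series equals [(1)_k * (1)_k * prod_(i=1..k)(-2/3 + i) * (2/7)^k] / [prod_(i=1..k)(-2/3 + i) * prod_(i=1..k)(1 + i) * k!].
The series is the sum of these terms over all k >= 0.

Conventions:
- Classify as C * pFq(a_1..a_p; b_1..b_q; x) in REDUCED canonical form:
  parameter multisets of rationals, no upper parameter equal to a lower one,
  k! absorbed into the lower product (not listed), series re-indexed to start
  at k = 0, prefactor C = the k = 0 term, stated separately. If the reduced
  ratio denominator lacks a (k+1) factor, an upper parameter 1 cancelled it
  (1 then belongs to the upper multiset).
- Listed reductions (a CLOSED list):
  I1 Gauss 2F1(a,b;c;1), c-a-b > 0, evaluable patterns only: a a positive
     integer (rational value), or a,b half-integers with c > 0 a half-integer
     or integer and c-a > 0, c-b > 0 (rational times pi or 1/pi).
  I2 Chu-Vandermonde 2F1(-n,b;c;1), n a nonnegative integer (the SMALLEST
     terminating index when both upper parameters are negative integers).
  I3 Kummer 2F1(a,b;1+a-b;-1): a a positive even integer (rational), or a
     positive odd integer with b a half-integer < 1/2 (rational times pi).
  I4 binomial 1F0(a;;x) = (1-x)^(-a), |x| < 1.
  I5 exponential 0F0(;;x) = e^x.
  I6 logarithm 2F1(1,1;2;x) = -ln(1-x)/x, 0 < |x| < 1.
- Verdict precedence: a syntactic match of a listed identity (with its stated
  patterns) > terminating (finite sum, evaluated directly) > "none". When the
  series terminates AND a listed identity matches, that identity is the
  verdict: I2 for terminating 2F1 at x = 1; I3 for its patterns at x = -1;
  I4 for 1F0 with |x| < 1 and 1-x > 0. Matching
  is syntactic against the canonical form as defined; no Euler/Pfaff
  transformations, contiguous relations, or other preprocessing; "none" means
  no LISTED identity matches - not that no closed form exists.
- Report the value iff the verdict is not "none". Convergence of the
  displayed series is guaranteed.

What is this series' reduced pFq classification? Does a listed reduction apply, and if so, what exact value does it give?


The series (x = 2/7) is 2F1: upper {1, 1}, lower {2}, prefactor 1. Verdict (x = 2/7): the I6 logarithm reduction applies (the logarithm: parameters (1,1;2), x = 2/7). Value: (-7/2) * ln(5/7).

First insight: x = (2/7) and the running product (prefactor 1) telescopes to a rising factorial.
Step ratio: r(k) = (2/7) * (k+1) (k+1) / [(k+2) (k+1)] - rational in k. x = (2/7); t_0 = 1; negate the roots.


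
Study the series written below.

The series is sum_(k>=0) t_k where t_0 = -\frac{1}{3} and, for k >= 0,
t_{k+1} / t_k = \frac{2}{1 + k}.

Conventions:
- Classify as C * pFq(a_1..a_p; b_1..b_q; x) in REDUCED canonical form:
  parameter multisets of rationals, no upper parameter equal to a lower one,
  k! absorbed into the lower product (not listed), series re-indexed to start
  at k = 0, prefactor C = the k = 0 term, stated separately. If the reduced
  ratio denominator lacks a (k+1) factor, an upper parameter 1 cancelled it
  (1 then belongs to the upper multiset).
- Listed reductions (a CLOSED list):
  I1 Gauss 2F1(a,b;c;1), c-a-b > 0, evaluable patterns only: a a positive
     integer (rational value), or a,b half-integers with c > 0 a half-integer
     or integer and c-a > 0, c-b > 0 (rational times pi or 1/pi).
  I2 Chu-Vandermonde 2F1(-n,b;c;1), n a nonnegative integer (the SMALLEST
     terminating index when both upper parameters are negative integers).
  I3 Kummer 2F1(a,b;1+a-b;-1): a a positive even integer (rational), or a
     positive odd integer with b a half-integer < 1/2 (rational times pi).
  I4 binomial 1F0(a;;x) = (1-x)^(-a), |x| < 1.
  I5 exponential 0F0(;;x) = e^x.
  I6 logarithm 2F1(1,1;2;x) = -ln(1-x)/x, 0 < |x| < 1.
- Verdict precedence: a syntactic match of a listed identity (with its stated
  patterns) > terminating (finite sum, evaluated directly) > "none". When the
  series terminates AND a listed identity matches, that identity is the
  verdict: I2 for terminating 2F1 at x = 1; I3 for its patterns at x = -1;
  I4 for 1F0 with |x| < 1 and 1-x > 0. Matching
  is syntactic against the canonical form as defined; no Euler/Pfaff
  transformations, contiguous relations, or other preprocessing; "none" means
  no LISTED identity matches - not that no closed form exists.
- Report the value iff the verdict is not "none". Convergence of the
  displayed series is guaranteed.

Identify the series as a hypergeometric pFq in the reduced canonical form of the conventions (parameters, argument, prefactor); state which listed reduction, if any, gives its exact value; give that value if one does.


x = 2 here; the reduced form reads 0F0, upper {-}, lower {-}, C = -\frac{1}{3}. Verdict: this is the I5 exponential reduction (the 0F0 exponential series at x = 2). Its exact value is \left(-\frac{1}{3}\right) \cdot e^{2}.

Structural cue: t_0 being -\frac{1}{3}, the expanded ratio factors over Q; C = -1/3, roots give parameters.
Adjacent-term ratio: r(k) = 2 * 1 / [(k+1)] - rational in k. x = 2; t_0 = -\frac{1}{3}; negate the roots.


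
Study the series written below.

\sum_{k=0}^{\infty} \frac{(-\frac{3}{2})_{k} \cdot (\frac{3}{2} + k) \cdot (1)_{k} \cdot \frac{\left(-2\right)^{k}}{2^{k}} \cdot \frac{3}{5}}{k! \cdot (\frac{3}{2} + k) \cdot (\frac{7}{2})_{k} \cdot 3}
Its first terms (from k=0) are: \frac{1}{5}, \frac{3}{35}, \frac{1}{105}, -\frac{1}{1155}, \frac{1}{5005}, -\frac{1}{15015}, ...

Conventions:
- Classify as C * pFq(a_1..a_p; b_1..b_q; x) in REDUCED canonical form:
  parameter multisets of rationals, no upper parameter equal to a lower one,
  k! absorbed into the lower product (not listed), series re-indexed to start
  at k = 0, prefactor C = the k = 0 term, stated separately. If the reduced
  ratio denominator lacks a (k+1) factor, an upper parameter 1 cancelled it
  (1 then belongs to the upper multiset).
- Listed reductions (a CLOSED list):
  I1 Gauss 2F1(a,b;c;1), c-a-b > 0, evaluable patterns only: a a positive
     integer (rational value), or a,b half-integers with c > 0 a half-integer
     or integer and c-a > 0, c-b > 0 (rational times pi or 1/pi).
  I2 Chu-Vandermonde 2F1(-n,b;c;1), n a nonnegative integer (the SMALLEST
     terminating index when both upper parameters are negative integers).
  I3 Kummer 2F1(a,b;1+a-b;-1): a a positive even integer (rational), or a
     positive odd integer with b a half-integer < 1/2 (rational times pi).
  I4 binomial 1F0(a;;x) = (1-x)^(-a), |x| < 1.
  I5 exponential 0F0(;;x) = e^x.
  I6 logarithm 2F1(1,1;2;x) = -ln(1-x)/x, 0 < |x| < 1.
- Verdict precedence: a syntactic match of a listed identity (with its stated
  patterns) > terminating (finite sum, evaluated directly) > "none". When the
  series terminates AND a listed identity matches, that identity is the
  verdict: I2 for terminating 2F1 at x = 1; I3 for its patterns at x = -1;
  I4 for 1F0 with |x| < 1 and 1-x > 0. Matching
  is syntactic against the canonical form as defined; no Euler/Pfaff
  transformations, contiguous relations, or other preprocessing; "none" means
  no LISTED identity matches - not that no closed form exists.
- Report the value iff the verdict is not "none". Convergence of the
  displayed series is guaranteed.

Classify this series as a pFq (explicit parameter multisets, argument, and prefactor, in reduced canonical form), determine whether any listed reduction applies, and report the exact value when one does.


x = -1 here; the reduced form reads 2F1, upper {-\frac{3}{2}, 1}, lower {\frac{7}{2}}, C = \frac{1}{5}. Verdict at x = -1: the Kummer evaluation I3 matches (x = -1; c = \frac{7}{2} equals 1+a-b for upper {-\frac{3}{2}, 1}: listed pattern). Exact value: \frac{3}{32} \cdot \pi.

Structural cue: t_0 = \frac{1}{5} here, and the two k-th powers (C = 1/5, x = -1) combine into one argument.
Adjacent-term ratio: r(k) = -1 * (k-\frac{3}{2}) (k+1) / [(k+\frac{7}{2}) (k+1)] ; factor over Q: parameters, x = -1, and C = \frac{1}{5}.


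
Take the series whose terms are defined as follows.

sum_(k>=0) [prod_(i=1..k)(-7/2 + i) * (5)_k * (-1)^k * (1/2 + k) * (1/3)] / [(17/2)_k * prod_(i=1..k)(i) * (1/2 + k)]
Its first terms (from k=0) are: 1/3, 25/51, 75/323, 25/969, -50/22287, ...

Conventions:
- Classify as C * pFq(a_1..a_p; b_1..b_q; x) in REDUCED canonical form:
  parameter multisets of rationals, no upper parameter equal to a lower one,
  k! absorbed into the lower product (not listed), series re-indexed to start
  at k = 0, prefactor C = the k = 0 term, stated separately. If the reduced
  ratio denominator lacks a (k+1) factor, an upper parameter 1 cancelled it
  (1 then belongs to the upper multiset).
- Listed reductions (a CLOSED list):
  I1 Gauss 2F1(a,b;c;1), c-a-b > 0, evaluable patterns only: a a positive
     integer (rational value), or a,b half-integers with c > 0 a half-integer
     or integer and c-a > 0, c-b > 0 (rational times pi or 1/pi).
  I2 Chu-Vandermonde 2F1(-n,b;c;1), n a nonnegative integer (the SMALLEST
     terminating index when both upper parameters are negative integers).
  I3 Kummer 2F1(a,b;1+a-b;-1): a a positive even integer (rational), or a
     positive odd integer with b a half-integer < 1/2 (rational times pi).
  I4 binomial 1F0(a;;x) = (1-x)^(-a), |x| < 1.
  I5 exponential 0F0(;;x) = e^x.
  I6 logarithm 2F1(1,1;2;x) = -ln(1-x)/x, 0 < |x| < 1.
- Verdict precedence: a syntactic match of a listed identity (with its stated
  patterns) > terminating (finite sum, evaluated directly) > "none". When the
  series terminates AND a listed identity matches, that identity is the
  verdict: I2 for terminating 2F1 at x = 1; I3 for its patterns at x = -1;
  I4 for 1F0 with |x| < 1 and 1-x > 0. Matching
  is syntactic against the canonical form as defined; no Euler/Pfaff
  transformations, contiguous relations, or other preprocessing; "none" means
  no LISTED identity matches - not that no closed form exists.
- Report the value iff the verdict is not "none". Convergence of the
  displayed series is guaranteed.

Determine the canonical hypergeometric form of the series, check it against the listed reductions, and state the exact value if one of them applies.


With C = 1/3: the canonical form is 2F1(-5/2, 5; 17/2; -1). Verdict: Kummer (I3) matches (x = -1; c = 17/2 equals 1+a-b for upper {-5/2, 5}: listed pattern). Its exact value is (45045/131072) * pi.

Key step: x = (-1) and the running product (C = 1/3) telescopes to a rising factorial.
Step ratio: r(k) = (-1) * (k-5/2) (k+5) / [(k+17/2) (k+1)] - rational in k, leading ratio (-1); with t_0 = 1/3, classification follows.


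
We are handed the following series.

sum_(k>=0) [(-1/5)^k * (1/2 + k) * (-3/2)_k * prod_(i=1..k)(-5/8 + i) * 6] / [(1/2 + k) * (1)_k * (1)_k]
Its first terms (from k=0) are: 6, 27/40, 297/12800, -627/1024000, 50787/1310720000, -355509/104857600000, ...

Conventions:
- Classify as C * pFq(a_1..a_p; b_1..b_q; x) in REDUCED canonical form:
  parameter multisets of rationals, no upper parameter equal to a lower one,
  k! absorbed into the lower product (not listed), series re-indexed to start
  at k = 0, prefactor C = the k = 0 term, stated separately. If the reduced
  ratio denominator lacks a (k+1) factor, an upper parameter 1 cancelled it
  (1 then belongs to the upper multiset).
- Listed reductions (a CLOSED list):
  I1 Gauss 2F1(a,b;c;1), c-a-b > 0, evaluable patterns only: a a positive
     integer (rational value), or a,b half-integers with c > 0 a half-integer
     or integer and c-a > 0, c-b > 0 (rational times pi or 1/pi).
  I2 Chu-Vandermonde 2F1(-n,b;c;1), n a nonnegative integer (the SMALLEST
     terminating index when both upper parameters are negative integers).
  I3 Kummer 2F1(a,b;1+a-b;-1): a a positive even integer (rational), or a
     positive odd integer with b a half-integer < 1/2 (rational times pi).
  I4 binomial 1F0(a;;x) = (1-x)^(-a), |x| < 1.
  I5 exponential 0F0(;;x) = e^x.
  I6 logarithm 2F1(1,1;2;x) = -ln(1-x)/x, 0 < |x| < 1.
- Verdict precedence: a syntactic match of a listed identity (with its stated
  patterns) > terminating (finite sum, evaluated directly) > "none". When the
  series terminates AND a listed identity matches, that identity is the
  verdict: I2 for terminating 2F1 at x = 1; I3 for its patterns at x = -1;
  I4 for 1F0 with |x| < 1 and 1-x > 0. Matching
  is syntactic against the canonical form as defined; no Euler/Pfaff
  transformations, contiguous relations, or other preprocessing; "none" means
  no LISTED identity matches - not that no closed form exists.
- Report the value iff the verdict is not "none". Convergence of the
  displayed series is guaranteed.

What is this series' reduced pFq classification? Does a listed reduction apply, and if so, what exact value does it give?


Classification (C = 6): 2F1 with upper {-3/2, 3/8}, lower {1}, argument x = -1/5. Verdict: none (x = -1/5): each listed identity misses the multisets {-3/2, 3/8} ; {1}.

The tell: with t_0 = 6, (1)_k (C = 6, x = -1/5) is k! itself.
Term ratio: r(k) = (-1/5) * (k-3/2) (k+3/8) / [(k+1) (k+1)] - rational in k, leading ratio (-1/5); with t_0 = 6, classification follows.


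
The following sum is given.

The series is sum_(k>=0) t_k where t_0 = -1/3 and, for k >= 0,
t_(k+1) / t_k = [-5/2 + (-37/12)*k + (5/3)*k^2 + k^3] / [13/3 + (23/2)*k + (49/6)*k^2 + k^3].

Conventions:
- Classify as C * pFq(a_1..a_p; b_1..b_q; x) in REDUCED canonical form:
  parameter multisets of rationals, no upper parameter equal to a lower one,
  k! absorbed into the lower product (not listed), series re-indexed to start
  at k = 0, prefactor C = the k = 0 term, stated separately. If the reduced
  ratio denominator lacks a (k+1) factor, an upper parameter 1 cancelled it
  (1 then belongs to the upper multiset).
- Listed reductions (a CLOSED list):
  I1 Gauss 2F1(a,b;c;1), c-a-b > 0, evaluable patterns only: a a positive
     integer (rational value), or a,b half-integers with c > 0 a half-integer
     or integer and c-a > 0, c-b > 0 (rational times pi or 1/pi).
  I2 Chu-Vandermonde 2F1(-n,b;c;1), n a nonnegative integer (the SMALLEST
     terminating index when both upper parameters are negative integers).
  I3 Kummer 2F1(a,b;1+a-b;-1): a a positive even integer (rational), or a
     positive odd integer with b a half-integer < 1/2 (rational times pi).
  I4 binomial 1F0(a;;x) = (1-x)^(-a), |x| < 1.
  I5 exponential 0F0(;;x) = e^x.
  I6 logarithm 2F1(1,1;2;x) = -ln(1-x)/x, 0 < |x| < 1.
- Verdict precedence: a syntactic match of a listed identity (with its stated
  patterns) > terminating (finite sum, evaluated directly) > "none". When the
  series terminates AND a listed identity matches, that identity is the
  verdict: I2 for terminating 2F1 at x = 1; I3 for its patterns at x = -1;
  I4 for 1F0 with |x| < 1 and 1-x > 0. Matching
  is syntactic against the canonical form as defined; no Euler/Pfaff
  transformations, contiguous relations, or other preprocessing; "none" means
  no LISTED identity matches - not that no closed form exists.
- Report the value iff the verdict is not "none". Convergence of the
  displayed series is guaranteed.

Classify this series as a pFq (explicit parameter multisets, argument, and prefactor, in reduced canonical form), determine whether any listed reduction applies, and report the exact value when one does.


Structural cue: t_0 = -1/3 here, and factor the ratio over Q (prefactor -1/3): negated roots = parameters.
Ratio: r(k) = 1 * (k-3/2) (k+5/2) / [(k+13/2) (k+1)] - rational; roots negated = parameters, x = 1, C = -1/3.

This is -1/3 * 2F1(-3/2, 5/2; 13/2; 1) in reduced canonical form. Verdict: Gauss's theorem I1 (half-integer case) matches (x = 1; upper {-3/2, 5/2} half-integers, c = 13/2 in the evaluable pattern). Its exact value is (-3465/65536) * pi.


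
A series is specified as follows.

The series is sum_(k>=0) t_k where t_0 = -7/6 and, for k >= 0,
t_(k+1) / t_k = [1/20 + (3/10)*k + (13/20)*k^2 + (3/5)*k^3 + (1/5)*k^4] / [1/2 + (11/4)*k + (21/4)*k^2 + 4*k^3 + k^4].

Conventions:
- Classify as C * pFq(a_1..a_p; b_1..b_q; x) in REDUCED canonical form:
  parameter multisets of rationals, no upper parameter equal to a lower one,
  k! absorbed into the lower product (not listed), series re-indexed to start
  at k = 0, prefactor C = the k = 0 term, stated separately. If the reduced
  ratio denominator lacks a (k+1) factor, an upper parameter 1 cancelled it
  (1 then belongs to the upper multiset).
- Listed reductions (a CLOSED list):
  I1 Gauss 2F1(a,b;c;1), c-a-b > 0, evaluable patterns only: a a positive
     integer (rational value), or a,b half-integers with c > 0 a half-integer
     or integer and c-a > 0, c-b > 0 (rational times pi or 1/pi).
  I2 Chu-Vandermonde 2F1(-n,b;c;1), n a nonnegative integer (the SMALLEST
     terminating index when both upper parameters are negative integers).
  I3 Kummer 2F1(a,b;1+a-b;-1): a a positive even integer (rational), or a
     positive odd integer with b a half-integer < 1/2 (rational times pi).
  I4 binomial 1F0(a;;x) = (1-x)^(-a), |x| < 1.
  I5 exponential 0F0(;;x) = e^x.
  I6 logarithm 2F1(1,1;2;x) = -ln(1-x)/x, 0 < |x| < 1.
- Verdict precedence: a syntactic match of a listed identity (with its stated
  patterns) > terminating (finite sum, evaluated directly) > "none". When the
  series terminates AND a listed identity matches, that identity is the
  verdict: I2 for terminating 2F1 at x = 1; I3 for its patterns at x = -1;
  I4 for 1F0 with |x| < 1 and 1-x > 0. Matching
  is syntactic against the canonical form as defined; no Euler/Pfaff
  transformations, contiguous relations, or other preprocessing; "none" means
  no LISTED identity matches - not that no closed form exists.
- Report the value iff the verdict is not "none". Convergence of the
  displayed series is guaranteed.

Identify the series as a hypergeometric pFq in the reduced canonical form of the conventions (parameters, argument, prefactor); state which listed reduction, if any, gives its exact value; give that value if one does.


Canonical form: C = -7/6 times 2F1 with upper {1, 1}, lower {2}, x = 1/5. Verdict (x = 1/5): the logarithmic series (I6) applies (the logarithm: parameters (1,1;2), x = 1/5). Value: (35/6) * ln(4/5).

The tell: with t_0 = -7/6, the ratio is unreduced: k + 1/2 divides both sides (prefactor -7/6).
Consecutive-term ratio: r(k) = (1/5) * (k+1) (k+1) / [(k+2) (k+1)] - rational in k, leading ratio (1/5); with t_0 = -7/6, classification follows.
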